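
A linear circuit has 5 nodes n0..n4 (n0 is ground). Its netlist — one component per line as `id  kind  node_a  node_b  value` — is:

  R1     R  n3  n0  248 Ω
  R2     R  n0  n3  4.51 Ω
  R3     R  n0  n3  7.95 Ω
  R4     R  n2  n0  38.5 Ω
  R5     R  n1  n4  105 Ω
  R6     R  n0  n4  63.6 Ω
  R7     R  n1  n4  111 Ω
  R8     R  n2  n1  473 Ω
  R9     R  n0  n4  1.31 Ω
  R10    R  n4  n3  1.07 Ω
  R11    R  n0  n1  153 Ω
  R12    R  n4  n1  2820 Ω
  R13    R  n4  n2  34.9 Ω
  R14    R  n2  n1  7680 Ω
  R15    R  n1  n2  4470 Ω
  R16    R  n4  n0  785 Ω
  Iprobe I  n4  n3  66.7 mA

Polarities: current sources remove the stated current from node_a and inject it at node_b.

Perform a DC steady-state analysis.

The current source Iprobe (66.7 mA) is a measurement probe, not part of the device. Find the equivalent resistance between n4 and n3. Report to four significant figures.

Apply KCL at each of the 4 non-ground nodes and solve the resulting linear system.
Node n1: branches {R5, R7, R8, R11, R12, R14, R15} → V_1 = -0.01252
Node n2: branches {R4, R8, R13, R14, R15} → V_2 = -0.009219
Node n3: branches {R1, R2, R3, R10, Iprobe} → V_3 = 0.03930
Node n4: branches {R5, R6, R7, R9, R10, R12, R13, R16, Iprobe} → V_4 = -0.01729

R_eq = 0.8484 Ω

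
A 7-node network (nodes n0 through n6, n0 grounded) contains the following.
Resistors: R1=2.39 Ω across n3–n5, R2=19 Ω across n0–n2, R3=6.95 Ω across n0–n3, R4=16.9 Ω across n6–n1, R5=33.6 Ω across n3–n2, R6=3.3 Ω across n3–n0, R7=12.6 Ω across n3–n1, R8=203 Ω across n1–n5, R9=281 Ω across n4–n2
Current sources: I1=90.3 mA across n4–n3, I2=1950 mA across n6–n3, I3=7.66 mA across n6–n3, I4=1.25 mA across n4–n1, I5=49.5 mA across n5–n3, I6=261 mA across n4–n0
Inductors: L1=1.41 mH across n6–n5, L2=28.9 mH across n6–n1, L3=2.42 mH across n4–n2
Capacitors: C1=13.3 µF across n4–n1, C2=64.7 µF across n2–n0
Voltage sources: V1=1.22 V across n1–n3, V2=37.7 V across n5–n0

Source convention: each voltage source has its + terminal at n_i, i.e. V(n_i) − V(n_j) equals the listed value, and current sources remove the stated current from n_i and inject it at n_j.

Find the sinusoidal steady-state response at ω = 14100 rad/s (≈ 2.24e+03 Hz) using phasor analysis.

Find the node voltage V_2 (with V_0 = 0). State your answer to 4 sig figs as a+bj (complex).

Apply KCL at each of the 6 non-ground nodes and solve the resulting linear system.
Node n1: branches {L2, I4, C1, R4, R7, R8, V1} → V_1 = 19.92-0.8277j
Node n2: branches {R2, C2, L3, R5, R9} → V_2 = -0.7220-0.8607j
Node n3: branches {R1, I1, I2, I3, R3, R5, R6, R7, I5, V1} → V_3 = 18.70-0.8277j
Node n4: branches {I1, I4, C1, L3, R9, I6} → V_4 = 23.67+1.955j
Node n5: branches {R1, L1, R8, I5, V2} → V_5 = 37.70+0.000j
Node n6: branches {I2, I3, L1, L2, R4} → V_6 = 9.383-25.34j
Source currents: i(V1)=-1.213-0.7153j, i(V2)=-9.363+1.074j

-0.7220-0.8607j V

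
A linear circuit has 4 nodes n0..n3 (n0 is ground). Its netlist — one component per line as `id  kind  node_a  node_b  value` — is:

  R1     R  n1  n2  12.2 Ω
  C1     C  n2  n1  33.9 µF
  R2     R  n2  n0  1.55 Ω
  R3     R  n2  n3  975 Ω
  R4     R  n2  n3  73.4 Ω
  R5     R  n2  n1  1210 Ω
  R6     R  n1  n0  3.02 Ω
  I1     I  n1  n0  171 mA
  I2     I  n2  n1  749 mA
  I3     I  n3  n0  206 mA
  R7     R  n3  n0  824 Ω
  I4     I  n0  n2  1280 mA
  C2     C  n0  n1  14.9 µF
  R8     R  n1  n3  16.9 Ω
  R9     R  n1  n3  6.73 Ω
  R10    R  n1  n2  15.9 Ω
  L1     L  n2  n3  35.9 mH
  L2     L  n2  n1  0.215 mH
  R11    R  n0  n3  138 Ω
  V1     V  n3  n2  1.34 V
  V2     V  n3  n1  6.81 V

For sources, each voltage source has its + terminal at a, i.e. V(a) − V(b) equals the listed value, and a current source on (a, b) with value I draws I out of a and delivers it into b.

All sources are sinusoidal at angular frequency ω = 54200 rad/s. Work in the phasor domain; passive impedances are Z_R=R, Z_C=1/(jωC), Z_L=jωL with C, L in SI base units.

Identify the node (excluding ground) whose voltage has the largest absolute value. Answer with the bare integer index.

Element admittances at ω=54200 rad/s:
  Y(R1) = 0.08197+0.000j S between n1,n2
  Y(C1) = 0.000+1.837j S between n2,n1
  Y(R2) = 0.6452+0.000j S between n2,n0
  Y(R3) = 0.001026+0.000j S between n2,n3
  Y(R4) = 0.01362+0.000j S between n2,n3
  Y(R5) = 0.0008264+0.000j S between n2,n1
  Y(R6) = 0.3311+0.000j S between n1,n0
  I1: injects 0.171 A into n0 (from n1)
  I2: injects 0.749 A into n1 (from n2)
  I3: injects 0.206 A into n0 (from n3)
  Y(R7) = 0.001214+0.000j S between n3,n0
  I4: injects 1.28 A into n2 (from n0)
  Y(C2) = 0.000+0.8076j S between n0,n1
  Y(R8) = 0.05917+0.000j S between n1,n3
  Y(R9) = 0.1486+0.000j S between n1,n3
  Y(R10) = 0.06289+0.000j S between n1,n2
  Y(L1) = 0.000-0.0005139j S between n2,n3
  Y(L2) = 0.000-0.08581j S between n2,n1
  Y(R11) = 0.007246+0.000j S between n0,n3
  V1: constraint V(n3)−V(n2) = 1.34
  V2: constraint V(n3)−V(n1) = 6.81
Assemble and solve the 5×5 MNA system:
  V(n1)=-1.629+1.336j  V(n2)=3.841+1.336j  V(n3)=5.181+1.336j
  i(V1)=2.724+10.44j  i(V2)=-4.408-10.45j

3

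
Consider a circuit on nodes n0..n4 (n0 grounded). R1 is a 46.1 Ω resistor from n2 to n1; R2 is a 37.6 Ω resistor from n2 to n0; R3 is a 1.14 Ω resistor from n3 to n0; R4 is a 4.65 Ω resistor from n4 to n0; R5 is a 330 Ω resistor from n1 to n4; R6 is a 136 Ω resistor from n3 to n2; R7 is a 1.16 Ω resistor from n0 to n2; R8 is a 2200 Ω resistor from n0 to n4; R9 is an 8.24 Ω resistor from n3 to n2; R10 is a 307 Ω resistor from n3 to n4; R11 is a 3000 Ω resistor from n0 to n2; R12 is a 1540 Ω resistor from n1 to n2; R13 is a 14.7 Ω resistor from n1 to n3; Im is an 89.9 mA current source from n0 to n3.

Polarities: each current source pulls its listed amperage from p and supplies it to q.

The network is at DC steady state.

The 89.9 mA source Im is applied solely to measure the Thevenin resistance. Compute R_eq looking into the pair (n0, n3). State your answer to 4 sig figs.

Element admittances at DC:
  Y(R1) = 0.02169 S between n2,n1
  Y(R2) = 0.02660 S between n2,n0
  Y(R3) = 0.8772 S between n3,n0
  Y(R4) = 0.2151 S between n4,n0
  Y(R5) = 0.003030 S between n1,n4
  Y(R6) = 0.007353 S between n3,n2
  Y(R7) = 0.8621 S between n0,n2
  Y(R8) = 0.0004545 S between n0,n4
  Y(R9) = 0.1214 S between n3,n2
  Y(R10) = 0.003257 S between n3,n4
  Y(R11) = 0.0003333 S between n0,n2
  Y(R12) = 0.0006494 S between n1,n2
  Y(R13) = 0.06803 S between n1,n3
  Im: injects 0.0899 A into n3 (from n0)
Assemble and solve the 4×4 MNA system:
  V(n1)=0.06808  V(n2)=0.01251  V(n3)=0.08926  V(n4)=0.002241

R_eq = 0.9929 Ω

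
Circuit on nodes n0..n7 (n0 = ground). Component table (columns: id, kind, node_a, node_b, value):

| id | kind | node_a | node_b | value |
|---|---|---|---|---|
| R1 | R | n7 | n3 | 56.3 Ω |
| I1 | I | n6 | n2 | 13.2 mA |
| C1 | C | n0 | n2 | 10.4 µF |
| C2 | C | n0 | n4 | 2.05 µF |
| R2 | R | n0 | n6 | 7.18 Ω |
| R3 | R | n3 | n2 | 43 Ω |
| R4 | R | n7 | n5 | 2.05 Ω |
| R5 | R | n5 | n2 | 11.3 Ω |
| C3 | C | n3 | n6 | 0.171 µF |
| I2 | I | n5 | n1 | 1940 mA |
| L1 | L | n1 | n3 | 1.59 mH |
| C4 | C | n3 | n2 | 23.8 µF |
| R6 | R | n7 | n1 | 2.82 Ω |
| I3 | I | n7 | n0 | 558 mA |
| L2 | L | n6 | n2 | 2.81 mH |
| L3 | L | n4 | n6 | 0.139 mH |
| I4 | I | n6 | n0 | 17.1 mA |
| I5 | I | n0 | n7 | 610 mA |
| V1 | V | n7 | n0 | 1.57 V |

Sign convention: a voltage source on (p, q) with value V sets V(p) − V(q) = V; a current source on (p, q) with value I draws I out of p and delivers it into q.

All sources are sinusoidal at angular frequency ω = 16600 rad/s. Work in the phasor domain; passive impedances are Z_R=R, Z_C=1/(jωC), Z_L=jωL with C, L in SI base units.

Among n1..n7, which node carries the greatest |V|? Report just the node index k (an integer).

Element admittances at ω=16600 rad/s:
  Y(R1) = 0.01776+0.000j S between n7,n3
  I1: injects 0.0132 A into n2 (from n6)
  Y(C1) = 0.000+0.1726j S between n0,n2
  Y(C2) = 0.000+0.03403j S between n0,n4
  Y(R2) = 0.1393+0.000j S between n0,n6
  Y(R3) = 0.02326+0.000j S between n3,n2
  Y(R4) = 0.4878+0.000j S between n7,n5
  Y(R5) = 0.08850+0.000j S between n5,n2
  Y(C3) = 0.000+0.002839j S between n3,n6
  I2: injects 1.94 A into n1 (from n5)
  Y(L1) = 0.000-0.03789j S between n1,n3
  Y(C4) = 0.000+0.3951j S between n3,n2
  Y(R6) = 0.3546+0.000j S between n7,n1
  I3: injects 0.558 A into n0 (from n7)
  Y(L2) = 0.000-0.02144j S between n6,n2
  Y(L3) = 0.000-0.4334j S between n4,n6
  I4: injects 0.0171 A into n0 (from n6)
  I5: injects 0.61 A into n7 (from n0)
  V1: constraint V(n7)−V(n0) = 1.57
Assemble and solve the 8×8 MNA system:
  V(n1)=6.804+0.9957j  V(n2)=-1.718-0.7899j  V(n3)=-2.516-1.223j  V(n4)=-0.3052+0.2716j  V(n5)=-2.301-0.1213j  V(n6)=-0.2813+0.2503j  V(n7)=1.570+0.000j
  i(V1)=-0.05304+0.2722j

1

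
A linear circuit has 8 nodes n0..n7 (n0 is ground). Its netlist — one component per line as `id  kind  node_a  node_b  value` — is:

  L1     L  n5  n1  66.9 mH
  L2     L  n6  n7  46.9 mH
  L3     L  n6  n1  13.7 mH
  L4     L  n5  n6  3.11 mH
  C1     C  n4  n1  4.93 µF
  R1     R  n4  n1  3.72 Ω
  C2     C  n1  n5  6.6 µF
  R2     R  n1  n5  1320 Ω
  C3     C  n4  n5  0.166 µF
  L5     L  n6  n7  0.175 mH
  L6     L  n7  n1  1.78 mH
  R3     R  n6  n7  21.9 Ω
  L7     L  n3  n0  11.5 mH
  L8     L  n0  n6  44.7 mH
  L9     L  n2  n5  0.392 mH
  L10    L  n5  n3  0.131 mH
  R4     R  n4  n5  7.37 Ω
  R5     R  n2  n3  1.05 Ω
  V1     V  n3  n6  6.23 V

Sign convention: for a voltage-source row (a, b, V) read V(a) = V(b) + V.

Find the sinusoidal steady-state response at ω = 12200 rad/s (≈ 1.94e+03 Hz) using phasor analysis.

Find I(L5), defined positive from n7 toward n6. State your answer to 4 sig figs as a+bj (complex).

0.07393-0.2880j A

Apply KCL at each of the 7 non-ground nodes and solve the resulting linear system.
Node n1: branches {L1, L3, C1, R1, C2, R2, L6} → V_1 = 1.780+2.379j
Node n2: branches {L9, R5} → V_2 = 1.226+0.1159j
Node n3: branches {L7, L10, R5, V1} → V_3 = 1.275+0.000j
Node n4: branches {C1, R1, C3, R4} → V_4 = 1.312+1.612j
Node n5: branches {L1, L4, C2, R2, C3, L9, L10, R4} → V_5 = 0.6982-0.1072j
Node n6: branches {L2, L3, L4, L5, R3, L8, V1} → V_6 = -4.955+0.000j
Node n7: branches {L2, L5, L6, R3} → V_7 = -4.340+0.1578j
Source currents: i(V1)=-0.1137+0.4802j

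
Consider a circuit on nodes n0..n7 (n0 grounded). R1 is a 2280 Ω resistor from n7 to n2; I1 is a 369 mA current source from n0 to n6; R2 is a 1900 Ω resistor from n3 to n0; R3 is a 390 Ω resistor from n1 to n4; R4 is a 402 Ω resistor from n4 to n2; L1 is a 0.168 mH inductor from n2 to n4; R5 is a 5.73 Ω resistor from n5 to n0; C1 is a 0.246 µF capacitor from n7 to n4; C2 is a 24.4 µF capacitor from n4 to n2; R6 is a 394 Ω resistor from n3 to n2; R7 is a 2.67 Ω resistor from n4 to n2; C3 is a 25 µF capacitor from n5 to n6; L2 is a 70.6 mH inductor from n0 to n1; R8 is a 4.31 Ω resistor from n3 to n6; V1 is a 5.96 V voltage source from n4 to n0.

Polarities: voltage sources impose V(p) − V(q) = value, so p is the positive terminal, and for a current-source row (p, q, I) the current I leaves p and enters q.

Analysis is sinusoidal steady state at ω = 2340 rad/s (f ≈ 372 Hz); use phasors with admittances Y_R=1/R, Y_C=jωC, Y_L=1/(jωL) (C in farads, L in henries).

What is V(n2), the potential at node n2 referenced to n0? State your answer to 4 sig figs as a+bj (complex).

5.966-0.004387j V

Apply KCL at each of the 7 non-ground nodes and solve the resulting linear system.
Node n1: branches {R3, L2} → V_1 = 0.9067+2.141j
Node n2: branches {R1, R4, L1, C2, R6, R7} → V_2 = 5.966-0.004387j
Node n3: branches {R2, R6, R8} → V_3 = 2.516-6.243j
Node n4: branches {R3, R4, L1, C1, C2, R7, V1} → V_4 = 5.960+0.000j
Node n5: branches {R5, C3} → V_5 = 2.157+0.1096j
Node n6: branches {I1, C3, R8} → V_6 = 2.484-6.325j
Node n7: branches {R1, C1} → V_7 = 5.960-0.004360j
Source currents: i(V1)=-0.02171-0.01034j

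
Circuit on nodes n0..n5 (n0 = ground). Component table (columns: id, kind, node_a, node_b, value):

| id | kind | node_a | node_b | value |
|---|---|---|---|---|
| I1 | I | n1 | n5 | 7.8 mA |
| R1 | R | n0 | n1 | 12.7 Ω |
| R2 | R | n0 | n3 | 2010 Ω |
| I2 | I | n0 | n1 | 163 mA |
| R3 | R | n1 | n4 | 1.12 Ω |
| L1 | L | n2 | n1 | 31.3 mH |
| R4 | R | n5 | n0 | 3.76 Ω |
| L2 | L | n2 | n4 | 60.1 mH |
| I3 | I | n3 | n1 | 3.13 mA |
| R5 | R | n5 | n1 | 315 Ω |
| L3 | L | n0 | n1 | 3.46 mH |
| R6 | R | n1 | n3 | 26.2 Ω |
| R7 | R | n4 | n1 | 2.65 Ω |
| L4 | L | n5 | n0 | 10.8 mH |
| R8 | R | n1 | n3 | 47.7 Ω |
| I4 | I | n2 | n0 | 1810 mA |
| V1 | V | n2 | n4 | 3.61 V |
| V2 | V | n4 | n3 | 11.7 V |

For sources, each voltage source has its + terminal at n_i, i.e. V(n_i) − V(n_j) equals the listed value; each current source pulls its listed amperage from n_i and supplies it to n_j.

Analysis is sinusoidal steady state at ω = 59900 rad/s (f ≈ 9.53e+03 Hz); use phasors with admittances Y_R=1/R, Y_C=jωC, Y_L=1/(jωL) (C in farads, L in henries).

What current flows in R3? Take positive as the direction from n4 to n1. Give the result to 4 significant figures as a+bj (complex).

-0.7423+0.001385j A

MNA unknowns: 5 node voltages V₁..V_5 plus 2 source currents (V1, V2)
I1: z[1]−=0.0078, z[5]+=0.0078
R1: Y=0.07874+0.000j on G[0,1]
R2: Y=0.0004975+0.000j on G[0,3]
I2: z[0]−=0.163, z[1]+=0.163
R3: Y=0.8929+0.000j on G[1,4]
L1: Y=0.000-0.0005334j on G[2,1]
R4: Y=0.2660+0.000j on G[5,0]
L2: Y=0.000-0.0002778j on G[2,4]
I3: z[3]−=0.00313, z[1]+=0.00313
R5: Y=0.003175+0.000j on G[5,1]
L3: Y=0.000-0.004825j on G[0,1]
R6: Y=0.03817+0.000j on G[1,3]
R7: Y=0.3774+0.000j on G[4,1]
L4: Y=0.000-0.001546j on G[5,0]
R8: Y=0.02096+0.000j on G[1,3]
I4: z[2]−=1.81, z[0]+=1.81
V1: row V2−V4=3.61, i_V1 at 2,4
V2: row V4−V3=11.7, i_V2 at 4,3
solve → V1=-19.94-1.168j, V2=-17.16-1.167j, V3=-32.47-1.167j, V4=-20.77-1.167j, V5=-0.2062-0.01496j
aux → i_V1=-1.810+0.002485j, i_V2=-0.7540-0.0004887j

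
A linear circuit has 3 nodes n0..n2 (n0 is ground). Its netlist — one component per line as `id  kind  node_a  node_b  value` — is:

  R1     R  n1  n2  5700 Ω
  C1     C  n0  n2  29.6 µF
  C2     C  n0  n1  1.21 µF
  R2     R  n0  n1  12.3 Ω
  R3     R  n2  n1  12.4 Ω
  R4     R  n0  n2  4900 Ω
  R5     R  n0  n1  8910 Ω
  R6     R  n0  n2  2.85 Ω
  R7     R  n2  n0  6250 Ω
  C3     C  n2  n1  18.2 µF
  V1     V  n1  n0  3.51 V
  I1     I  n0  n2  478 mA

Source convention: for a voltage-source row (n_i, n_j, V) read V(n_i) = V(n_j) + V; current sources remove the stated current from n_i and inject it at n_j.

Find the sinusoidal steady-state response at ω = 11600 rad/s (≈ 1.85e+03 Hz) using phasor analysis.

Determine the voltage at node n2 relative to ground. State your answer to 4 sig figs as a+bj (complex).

Apply KCL at each of the 2 non-ground nodes and solve the resulting linear system.
Node n1: branches {R1, C2, R2, R3, R5, C3, V1} → V_1 = 3.510+0.000j
Node n2: branches {R1, C1, R3, R4, R6, R7, C3, I1} → V_2 = 1.498-0.2068j
Source currents: i(V1)=-0.4048-0.4908j

1.498-0.2068j V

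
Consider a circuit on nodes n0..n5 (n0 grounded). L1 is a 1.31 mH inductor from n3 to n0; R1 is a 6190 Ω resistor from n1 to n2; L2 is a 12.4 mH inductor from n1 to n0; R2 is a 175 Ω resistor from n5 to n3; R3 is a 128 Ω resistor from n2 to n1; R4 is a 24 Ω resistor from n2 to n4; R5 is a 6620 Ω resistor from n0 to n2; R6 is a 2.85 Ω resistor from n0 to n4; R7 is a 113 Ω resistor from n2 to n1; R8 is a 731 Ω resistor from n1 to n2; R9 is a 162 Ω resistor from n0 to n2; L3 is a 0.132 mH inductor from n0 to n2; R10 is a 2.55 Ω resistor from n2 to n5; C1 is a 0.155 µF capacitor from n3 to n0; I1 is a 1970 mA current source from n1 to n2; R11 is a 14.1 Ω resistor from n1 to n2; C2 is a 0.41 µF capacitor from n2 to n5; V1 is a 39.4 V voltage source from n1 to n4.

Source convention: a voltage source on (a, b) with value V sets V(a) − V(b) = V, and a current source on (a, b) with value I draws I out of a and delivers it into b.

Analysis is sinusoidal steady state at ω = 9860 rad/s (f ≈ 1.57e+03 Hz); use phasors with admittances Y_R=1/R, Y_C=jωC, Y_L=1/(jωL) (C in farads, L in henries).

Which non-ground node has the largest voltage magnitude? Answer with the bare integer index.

MNA unknowns: 5 node voltages V₁..V_5 plus 1 source current (V1)
L1: Y=0.000-0.07742j on G[3,0]
R1: Y=0.0001616+0.000j on G[1,2]
L2: Y=0.000-0.008179j on G[1,0]
R2: Y=0.005714+0.000j on G[5,3]
R3: Y=0.007812+0.000j on G[2,1]
R4: Y=0.04167+0.000j on G[2,4]
R5: Y=0.0001511+0.000j on G[0,2]
R6: Y=0.3509+0.000j on G[0,4]
R7: Y=0.008850+0.000j on G[2,1]
R8: Y=0.001368+0.000j on G[1,2]
R9: Y=0.006173+0.000j on G[0,2]
L3: Y=0.000-0.7683j on G[0,2]
R10: Y=0.3922+0.000j on G[2,5]
C1: Y=0.000+0.001528j on G[3,0]
I1: z[1]−=1.97, z[2]+=1.97
R11: Y=0.07092+0.000j on G[1,2]
C2: Y=0.000+0.004043j on G[2,5]
V1: row V1−V4=39.4, i_V1 at 1,4
solve → V1=28.16+1.863j, V2=0.6299+5.101j, V3=-0.3730+0.07438j, V4=-11.24+1.863j, V5=0.6148+5.029j
aux → i_V1=-4.439+0.5188j

1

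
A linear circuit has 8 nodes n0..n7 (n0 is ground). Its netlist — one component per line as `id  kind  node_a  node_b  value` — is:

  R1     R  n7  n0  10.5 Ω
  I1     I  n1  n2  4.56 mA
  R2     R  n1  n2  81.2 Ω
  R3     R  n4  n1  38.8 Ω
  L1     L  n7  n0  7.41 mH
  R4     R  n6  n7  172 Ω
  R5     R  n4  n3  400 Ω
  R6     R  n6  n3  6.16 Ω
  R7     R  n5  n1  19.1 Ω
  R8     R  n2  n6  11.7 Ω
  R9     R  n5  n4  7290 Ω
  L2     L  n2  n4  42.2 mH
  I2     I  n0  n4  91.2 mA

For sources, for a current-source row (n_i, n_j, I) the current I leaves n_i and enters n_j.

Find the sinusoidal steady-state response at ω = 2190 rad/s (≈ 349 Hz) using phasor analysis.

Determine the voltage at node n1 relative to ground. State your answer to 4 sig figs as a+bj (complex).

MNA unknowns: 7 node voltages V₁..V_7
R1: Y=0.09524+0.000j on G[7,0]
I1: z[1]−=0.00456, z[2]+=0.00456
R2: Y=0.01232+0.000j on G[1,2]
R3: Y=0.02577+0.000j on G[4,1]
L1: Y=0.000-0.06162j on G[7,0]
R4: Y=0.005814+0.000j on G[6,7]
R5: Y=0.002500+0.000j on G[4,3]
R6: Y=0.1623+0.000j on G[6,3]
R7: Y=0.05236+0.000j on G[5,1]
R8: Y=0.08547+0.000j on G[2,6]
R9: Y=0.0001372+0.000j on G[5,4]
L2: Y=0.000-0.01082j on G[2,4]
I2: z[0]−=0.0912, z[4]+=0.0912
solve → V1=19.85+3.025j, V2=17.29+0.3252j, V3=16.44+0.4955j, V4=21.24+4.308j, V5=19.85+3.028j, V6=16.36+0.4368j, V7=0.6750+0.4368j

19.85+3.025j V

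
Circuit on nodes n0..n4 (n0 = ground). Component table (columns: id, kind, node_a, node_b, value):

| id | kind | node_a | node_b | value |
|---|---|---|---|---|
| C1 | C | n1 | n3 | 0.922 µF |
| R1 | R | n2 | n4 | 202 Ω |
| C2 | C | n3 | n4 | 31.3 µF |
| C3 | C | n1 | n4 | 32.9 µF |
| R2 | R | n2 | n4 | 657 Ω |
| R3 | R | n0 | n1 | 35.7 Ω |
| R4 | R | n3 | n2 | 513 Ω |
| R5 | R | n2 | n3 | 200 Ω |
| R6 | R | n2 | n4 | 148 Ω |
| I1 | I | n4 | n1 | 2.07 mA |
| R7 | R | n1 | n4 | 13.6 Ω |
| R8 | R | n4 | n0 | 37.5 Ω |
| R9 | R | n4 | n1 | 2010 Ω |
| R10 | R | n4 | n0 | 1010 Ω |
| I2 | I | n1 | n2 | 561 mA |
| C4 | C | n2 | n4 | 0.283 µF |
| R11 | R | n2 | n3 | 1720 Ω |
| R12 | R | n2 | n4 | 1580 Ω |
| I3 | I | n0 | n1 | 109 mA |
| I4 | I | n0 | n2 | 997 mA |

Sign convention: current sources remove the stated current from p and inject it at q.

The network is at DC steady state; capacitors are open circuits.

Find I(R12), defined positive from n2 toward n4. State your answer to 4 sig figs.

Element admittances at DC:
  Y(C1) = 0.000 S between n1,n3
  Y(R1) = 0.004950 S between n2,n4
  Y(C2) = 0.000 S between n3,n4
  Y(C3) = 0.000 S between n1,n4
  Y(R2) = 0.001522 S between n2,n4
  Y(R3) = 0.02801 S between n0,n1
  Y(R4) = 0.001949 S between n3,n2
  Y(R5) = 0.005000 S between n2,n3
  Y(R6) = 0.006757 S between n2,n4
  I1: injects 0.00207 A into n1 (from n4)
  Y(R7) = 0.07353 S between n1,n4
  Y(R8) = 0.02667 S between n4,n0
  Y(R9) = 0.0004975 S between n4,n1
  Y(R10) = 0.0009901 S between n4,n0
  I2: injects 0.561 A into n2 (from n1)
  Y(C4) = 0.000 S between n2,n4
  Y(R11) = 0.0005814 S between n2,n3
  Y(R12) = 0.0006329 S between n2,n4
  I3: injects 0.109 A into n1 (from n0)
  I4: injects 0.997 A into n2 (from n0)
Assemble and solve the 4×4 MNA system:
  V(n1)=14.18  V(n2)=138.0  V(n3)=138.0  V(n4)=25.63

0.07113 A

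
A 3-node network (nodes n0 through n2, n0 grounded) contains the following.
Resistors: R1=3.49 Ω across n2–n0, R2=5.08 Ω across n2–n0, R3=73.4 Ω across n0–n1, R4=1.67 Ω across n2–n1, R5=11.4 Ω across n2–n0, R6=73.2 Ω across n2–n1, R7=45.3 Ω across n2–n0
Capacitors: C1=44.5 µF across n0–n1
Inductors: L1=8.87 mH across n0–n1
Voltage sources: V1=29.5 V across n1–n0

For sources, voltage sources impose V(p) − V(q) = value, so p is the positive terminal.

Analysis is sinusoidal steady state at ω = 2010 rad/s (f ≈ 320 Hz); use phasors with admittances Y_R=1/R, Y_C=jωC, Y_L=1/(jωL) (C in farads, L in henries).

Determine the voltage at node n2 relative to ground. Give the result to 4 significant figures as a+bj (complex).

Apply KCL at each of the 2 non-ground nodes and solve the resulting linear system.
Node n1: branches {R3, R4, C1, R6, L1, V1} → V_1 = 29.50+0.000j
Node n2: branches {R1, R2, R4, R5, R6, R7} → V_2 = 14.99+0.000j
Source currents: i(V1)=-9.291-0.9840j

14.99+0.000j V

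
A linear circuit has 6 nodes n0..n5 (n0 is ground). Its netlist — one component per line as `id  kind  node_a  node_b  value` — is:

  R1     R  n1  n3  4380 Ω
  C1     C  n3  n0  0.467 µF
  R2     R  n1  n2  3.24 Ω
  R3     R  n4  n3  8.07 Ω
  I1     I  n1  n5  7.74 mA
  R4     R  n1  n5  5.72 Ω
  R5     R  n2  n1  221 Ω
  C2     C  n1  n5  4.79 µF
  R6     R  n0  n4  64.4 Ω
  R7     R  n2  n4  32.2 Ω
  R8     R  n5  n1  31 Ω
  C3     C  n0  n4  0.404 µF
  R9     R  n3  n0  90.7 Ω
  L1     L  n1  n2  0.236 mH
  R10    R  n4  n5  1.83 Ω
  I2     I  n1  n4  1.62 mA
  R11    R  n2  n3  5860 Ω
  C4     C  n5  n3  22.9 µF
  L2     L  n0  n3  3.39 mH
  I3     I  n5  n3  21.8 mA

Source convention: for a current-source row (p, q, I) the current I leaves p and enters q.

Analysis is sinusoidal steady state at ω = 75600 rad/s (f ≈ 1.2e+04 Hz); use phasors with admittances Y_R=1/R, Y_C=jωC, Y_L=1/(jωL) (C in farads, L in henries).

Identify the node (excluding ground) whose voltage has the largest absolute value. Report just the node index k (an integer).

1

Element admittances at ω=75600 rad/s:
  Y(R1) = 0.0002283+0.000j S between n1,n3
  Y(C1) = 0.000+0.03531j S between n3,n0
  Y(R2) = 0.3086+0.000j S between n1,n2
  Y(R3) = 0.1239+0.000j S between n4,n3
  I1: injects 0.00774 A into n5 (from n1)
  Y(R4) = 0.1748+0.000j S between n1,n5
  Y(R5) = 0.004525+0.000j S between n2,n1
  Y(C2) = 0.000+0.3621j S between n1,n5
  Y(R6) = 0.01553+0.000j S between n0,n4
  Y(R7) = 0.03106+0.000j S between n2,n4
  Y(R8) = 0.03226+0.000j S between n5,n1
  Y(C3) = 0.000+0.03054j S between n0,n4
  Y(R9) = 0.01103+0.000j S between n3,n0
  Y(L1) = 0.000-0.05605j S between n1,n2
  Y(R10) = 0.5464+0.000j S between n4,n5
  I2: injects 0.00162 A into n4 (from n1)
  Y(R11) = 0.0001706+0.000j S between n2,n3
  Y(C4) = 0.000+1.731j S between n5,n3
  Y(L2) = 0.000-0.003902j S between n0,n3
  I3: injects 0.0218 A into n3 (from n5)
Assemble and solve the 5×5 MNA system:
  V(n1)=-0.01377+0.02505j  V(n2)=-0.01225+0.02352j  V(n3)=-0.001067-0.005516j  V(n4)=0.0003185+0.005448j  V(n5)=-0.001913+0.007080j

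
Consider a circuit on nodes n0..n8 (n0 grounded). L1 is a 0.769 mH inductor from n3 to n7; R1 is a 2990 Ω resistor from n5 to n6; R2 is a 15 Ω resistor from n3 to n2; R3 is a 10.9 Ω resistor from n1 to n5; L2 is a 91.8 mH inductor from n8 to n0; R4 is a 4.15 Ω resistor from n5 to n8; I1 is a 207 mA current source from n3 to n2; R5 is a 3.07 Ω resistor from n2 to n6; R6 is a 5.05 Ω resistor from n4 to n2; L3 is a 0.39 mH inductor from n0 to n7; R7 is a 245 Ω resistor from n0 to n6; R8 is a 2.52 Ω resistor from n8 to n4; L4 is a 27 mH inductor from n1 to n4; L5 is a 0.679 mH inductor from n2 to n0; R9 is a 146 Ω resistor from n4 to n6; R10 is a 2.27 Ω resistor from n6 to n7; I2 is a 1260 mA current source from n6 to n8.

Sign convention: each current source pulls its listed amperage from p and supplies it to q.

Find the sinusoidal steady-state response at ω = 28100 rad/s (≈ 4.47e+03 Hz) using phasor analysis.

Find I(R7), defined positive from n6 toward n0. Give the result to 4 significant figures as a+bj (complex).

Apply KCL at each of the 8 non-ground nodes and solve the resulting linear system.
Node n1: branches {R3, L4} → V_1 = 11.30+0.5091j
Node n2: branches {R2, I1, R5, R6, L5} → V_2 = 2.141+0.4167j
Node n3: branches {L1, R2, I1} → V_3 = -1.345+0.3678j
Node n4: branches {R6, R8, L4, R9} → V_4 = 8.152+0.4261j
Node n5: branches {R1, R3, R4} → V_5 = 11.30+0.4639j
Node n6: branches {R1, R5, R7, R9, R10, I2} → V_6 = -1.369+0.07653j
Node n7: branches {L1, L3, R10} → V_7 = -1.274-0.1800j
Node n8: branches {L2, R4, R8, I2} → V_8 = 11.32+0.4473j

-0.005588+0.0003124j A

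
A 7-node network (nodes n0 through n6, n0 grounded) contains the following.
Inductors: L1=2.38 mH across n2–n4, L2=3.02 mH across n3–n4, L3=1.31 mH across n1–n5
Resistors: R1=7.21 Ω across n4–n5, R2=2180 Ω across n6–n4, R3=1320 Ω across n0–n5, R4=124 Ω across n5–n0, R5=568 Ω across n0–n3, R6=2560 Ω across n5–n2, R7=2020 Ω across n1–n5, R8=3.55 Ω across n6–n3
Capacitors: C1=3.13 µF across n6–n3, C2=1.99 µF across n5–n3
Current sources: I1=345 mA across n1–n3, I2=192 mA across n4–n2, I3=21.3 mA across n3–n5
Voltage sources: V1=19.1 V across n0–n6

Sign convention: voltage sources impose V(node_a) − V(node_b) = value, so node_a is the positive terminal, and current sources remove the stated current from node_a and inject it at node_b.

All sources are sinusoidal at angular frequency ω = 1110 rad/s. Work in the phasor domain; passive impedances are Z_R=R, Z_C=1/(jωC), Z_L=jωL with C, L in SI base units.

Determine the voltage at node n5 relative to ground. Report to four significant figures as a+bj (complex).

-19.50-0.4585j V

Apply KCL at each of the 6 non-ground nodes and solve the resulting linear system.
Node n1: branches {I1, L3, R7} → V_1 = -19.50-0.9602j
Node n2: branches {L1, I2, R6} → V_2 = -18.40-0.0007494j
Node n3: branches {C1, C2, I1, R5, L2, I3, R8} → V_3 = -18.38+0.006213j
Node n4: branches {L1, R1, R2, L2, I2} → V_4 = -18.40-0.5068j
Node n5: branches {R1, C2, R3, R4, L3, R6, R7, I3} → V_5 = -19.50-0.4585j
Node n6: branches {R2, C1, R8, V1} → V_6 = -19.10+0.000j
Source currents: i(V1)=-0.2043-0.004034j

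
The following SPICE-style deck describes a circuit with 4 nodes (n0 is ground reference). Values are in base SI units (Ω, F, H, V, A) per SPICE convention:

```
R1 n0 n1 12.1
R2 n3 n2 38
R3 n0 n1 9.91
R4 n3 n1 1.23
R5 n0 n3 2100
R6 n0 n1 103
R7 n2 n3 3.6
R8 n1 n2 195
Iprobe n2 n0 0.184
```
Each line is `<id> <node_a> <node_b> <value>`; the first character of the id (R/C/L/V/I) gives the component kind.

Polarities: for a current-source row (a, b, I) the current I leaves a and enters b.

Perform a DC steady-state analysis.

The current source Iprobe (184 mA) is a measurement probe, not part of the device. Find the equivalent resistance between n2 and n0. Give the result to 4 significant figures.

Element admittances at DC:
  Y(R1) = 0.08264 S between n0,n1
  Y(R2) = 0.02632 S between n3,n2
  Y(R3) = 0.1009 S between n0,n1
  Y(R4) = 0.8130 S between n3,n1
  Y(R5) = 0.0004762 S between n0,n3
  Y(R6) = 0.009709 S between n0,n1
  Y(R7) = 0.2778 S between n2,n3
  Y(R8) = 0.005128 S between n1,n2
  Iprobe: injects 0.184 A into n0 (from n2)
Assemble and solve the 3×3 MNA system:
  V(n1)=-0.9492  V(n2)=-1.761  V(n3)=-1.170

R_eq = 9.571 Ω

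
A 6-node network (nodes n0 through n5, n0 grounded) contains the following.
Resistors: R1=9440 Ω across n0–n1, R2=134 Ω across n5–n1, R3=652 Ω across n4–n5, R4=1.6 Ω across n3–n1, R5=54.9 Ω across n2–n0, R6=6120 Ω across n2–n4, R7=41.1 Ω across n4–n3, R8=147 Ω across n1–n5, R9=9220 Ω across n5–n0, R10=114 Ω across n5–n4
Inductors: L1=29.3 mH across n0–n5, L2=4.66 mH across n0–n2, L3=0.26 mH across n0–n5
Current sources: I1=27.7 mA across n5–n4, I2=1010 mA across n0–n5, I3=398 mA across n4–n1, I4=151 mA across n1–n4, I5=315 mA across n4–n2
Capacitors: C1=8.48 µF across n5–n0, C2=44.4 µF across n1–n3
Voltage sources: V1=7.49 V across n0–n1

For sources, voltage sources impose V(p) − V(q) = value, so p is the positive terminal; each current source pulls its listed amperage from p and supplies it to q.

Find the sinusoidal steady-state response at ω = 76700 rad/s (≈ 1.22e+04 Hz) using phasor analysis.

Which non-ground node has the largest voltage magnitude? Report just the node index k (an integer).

4

MNA unknowns: 5 node voltages V₁..V_5 plus 1 source current (V1)
R1: Y=0.0001059+0.000j on G[0,1]
R2: Y=0.007463+0.000j on G[5,1]
L1: Y=0.000-0.0004450j on G[0,5]
R3: Y=0.001534+0.000j on G[4,5]
I1: z[5]−=0.0277, z[4]+=0.0277
I2: z[0]−=1.01, z[5]+=1.01
C1: Y=0.000+0.6504j on G[5,0]
R4: Y=0.6250+0.000j on G[3,1]
R5: Y=0.01821+0.000j on G[2,0]
R6: Y=0.0001634+0.000j on G[2,4]
L2: Y=0.000-0.002798j on G[0,2]
I3: z[4]−=0.398, z[1]+=0.398
R7: Y=0.02433+0.000j on G[4,3]
C2: Y=0.000+3.405j on G[1,3]
R8: Y=0.006803+0.000j on G[1,5]
I4: z[1]−=0.151, z[4]+=0.151
I5: z[4]−=0.315, z[2]+=0.315
L3: Y=0.000-0.05015j on G[0,5]
R9: Y=0.0001085+0.000j on G[5,0]
R10: Y=0.008772+0.000j on G[5,4]
V1: row V0−V1=7.49, i_V1 at 0,1
solve → V1=-7.490+0.000j, V2=16.57+2.521j, V3=-7.509+0.08945j, V4=-20.51-0.2530j, V5=0.04113-1.105j
aux → i_V1=-0.03882+0.02410j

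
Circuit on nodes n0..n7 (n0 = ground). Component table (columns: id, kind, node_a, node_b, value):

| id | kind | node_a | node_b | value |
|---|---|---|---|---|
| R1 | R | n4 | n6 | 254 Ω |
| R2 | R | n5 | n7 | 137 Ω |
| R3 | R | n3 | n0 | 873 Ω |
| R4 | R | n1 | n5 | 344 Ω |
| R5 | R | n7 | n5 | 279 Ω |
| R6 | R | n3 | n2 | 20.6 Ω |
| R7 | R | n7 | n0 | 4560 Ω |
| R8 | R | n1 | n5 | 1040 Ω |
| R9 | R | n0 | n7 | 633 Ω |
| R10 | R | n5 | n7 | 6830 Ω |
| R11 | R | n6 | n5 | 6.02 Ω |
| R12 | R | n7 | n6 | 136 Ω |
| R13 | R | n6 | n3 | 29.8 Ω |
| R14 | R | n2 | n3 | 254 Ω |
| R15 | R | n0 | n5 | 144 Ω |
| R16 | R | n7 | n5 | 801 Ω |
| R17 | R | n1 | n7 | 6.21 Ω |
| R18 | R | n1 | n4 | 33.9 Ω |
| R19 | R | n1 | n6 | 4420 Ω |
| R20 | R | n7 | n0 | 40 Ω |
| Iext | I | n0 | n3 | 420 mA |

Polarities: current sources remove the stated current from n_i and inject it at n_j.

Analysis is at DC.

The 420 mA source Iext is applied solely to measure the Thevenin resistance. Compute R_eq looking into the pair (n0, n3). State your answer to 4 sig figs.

R_eq = 74.97 Ω

Apply KCL at each of the 7 non-ground nodes and solve the resulting linear system.
Node n1: branches {R4, R8, R17, R18, R19} → V_1 = 9.986
Node n2: branches {R6, R14} → V_2 = 31.49
Node n3: branches {R3, R6, R13, R14, Iext} → V_3 = 31.49
Node n4: branches {R1, R18} → V_4 = 11.17
Node n5: branches {R2, R4, R5, R8, R10, R11, R15, R16} → V_5 = 18.42
Node n6: branches {R1, R11, R12, R13, R19} → V_6 = 20.05
Node n7: branches {R2, R5, R7, R9, R10, R12, R16, R17, R20} → V_7 = 9.552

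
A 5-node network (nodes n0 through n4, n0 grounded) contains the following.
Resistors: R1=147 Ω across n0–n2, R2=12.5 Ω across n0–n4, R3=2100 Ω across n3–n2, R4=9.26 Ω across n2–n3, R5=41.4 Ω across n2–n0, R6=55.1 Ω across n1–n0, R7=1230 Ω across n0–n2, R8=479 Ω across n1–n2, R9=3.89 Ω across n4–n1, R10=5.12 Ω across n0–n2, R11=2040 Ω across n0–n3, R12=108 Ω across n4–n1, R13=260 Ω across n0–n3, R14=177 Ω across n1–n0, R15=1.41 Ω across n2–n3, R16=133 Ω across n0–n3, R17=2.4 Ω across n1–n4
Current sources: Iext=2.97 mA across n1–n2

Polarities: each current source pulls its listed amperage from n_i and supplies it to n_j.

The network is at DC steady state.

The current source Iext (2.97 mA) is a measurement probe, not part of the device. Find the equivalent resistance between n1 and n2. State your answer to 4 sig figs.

R_eq = 14.23 Ω

Apply KCL at each of the 4 non-ground nodes and solve the resulting linear system.
Node n1: branches {R6, R8, R9, R12, R14, R17, Iext} → V_1 = -0.03020
Node n2: branches {R1, R3, R4, R5, R7, R8, R10, R15, Iext} → V_2 = 0.01207
Node n3: branches {R3, R4, R11, R13, R15, R16} → V_3 = 0.01190
Node n4: branches {R2, R9, R12, R17} → V_4 = -0.02704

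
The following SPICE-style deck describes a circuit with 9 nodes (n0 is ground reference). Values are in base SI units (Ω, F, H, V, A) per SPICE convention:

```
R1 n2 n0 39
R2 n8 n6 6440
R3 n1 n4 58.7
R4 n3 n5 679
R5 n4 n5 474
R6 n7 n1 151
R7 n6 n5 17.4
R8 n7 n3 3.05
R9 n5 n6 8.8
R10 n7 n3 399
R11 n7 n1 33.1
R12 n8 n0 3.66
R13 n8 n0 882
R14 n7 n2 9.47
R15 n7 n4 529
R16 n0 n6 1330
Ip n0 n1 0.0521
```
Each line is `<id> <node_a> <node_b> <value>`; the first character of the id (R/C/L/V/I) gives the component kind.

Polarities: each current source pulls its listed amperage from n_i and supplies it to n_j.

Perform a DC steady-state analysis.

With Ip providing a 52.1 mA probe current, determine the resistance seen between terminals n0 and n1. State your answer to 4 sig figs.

R_eq = 71.39 Ω

Element admittances at DC:
  Y(R1) = 0.02564 S between n2,n0
  Y(R2) = 0.0001553 S between n8,n6
  Y(R3) = 0.01704 S between n1,n4
  Y(R4) = 0.001473 S between n3,n5
  Y(R5) = 0.002110 S between n4,n5
  Y(R6) = 0.006623 S between n7,n1
  Y(R7) = 0.05747 S between n6,n5
  Y(R8) = 0.3279 S between n7,n3
  Y(R9) = 0.1136 S between n5,n6
  Y(R10) = 0.002506 S between n7,n3
  Y(R11) = 0.03021 S between n7,n1
  Y(R12) = 0.2732 S between n8,n0
  Y(R13) = 0.001134 S between n8,n0
  Y(R14) = 0.1056 S between n7,n2
  Y(R15) = 0.001890 S between n7,n4
  Y(R16) = 0.0007519 S between n0,n6
  Ip: injects 0.0521 A into n1 (from n0)
Assemble and solve the 8×8 MNA system:
  V(n1)=3.720  V(n2)=1.946  V(n3)=2.419  V(n4)=3.473  V(n5)=2.428  V(n6)=2.415  V(n7)=2.419  V(n8)=0.001366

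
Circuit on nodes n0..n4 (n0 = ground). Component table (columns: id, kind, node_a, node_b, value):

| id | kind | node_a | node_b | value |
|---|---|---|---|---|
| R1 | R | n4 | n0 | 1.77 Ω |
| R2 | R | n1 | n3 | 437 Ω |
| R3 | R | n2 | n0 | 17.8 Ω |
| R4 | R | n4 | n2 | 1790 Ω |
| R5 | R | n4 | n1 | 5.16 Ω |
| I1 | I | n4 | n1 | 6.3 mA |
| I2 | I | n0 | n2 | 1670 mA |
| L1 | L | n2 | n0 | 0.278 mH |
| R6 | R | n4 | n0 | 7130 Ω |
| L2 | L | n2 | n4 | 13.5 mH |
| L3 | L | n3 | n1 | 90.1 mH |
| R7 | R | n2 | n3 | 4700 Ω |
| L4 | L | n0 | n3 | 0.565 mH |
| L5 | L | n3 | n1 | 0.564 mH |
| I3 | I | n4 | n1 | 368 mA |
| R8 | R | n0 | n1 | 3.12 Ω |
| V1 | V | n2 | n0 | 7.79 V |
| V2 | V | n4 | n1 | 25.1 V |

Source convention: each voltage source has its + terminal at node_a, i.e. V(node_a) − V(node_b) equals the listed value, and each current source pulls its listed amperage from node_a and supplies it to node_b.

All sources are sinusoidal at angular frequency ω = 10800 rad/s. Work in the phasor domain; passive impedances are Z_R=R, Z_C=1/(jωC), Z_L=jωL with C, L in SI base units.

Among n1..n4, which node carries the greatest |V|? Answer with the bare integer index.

1

Apply KCL at each of the 4 non-ground nodes and solve the resulting linear system.
Node n1: branches {R2, R5, I1, L3, L5, I3, R8, V2} → V_1 = -15.86-1.460j
Node n2: branches {R3, R4, I2, L1, L2, R7, V1} → V_2 = 7.790+0.000j
Node n3: branches {R2, L3, R7, L4, L5} → V_3 = -7.957-0.7777j
Node n4: branches {R1, R4, R5, I1, R6, L2, I3, V2} → V_4 = 9.242-1.460j
Source currents: i(V1)=1.220+2.584j, i(V2)=-10.45+0.8358j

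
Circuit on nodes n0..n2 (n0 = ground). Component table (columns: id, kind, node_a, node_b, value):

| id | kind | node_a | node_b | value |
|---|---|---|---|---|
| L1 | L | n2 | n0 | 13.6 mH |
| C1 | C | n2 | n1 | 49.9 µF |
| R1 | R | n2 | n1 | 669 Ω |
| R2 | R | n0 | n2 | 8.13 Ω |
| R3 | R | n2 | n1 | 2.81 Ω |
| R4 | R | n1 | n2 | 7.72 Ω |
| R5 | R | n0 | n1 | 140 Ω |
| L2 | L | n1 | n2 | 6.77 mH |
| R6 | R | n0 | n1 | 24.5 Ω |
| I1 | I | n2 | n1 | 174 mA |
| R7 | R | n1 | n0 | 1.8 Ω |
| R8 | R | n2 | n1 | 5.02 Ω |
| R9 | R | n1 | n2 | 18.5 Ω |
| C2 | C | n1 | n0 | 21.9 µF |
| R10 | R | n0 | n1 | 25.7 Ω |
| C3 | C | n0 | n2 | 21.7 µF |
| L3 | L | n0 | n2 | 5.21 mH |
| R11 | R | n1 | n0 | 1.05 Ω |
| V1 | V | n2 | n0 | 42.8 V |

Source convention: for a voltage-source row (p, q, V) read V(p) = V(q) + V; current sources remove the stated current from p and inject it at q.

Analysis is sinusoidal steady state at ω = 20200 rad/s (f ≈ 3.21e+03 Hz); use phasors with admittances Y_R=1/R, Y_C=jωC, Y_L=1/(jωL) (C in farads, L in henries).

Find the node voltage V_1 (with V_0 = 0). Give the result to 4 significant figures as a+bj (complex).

18.07+7.172j V

MNA unknowns: 2 node voltages V₁..V_2 plus 1 source current (V1)
L1: Y=0.000-0.003640j on G[2,0]
C1: Y=0.000+1.008j on G[2,1]
R1: Y=0.001495+0.000j on G[2,1]
R2: Y=0.1230+0.000j on G[0,2]
R3: Y=0.3559+0.000j on G[2,1]
R4: Y=0.1295+0.000j on G[1,2]
R5: Y=0.007143+0.000j on G[0,1]
L2: Y=0.000-0.007312j on G[1,2]
R6: Y=0.04082+0.000j on G[0,1]
I1: z[2]−=0.174, z[1]+=0.174
R7: Y=0.5556+0.000j on G[1,0]
R8: Y=0.1992+0.000j on G[2,1]
R9: Y=0.05405+0.000j on G[1,2]
C2: Y=0.000+0.4424j on G[1,0]
R10: Y=0.03891+0.000j on G[0,1]
C3: Y=0.000+0.4383j on G[0,2]
L3: Y=0.000-0.009502j on G[0,2]
R11: Y=0.9524+0.000j on G[1,0]
V1: row V2−V0=42.8, i_V1 at 2,0
solve → V1=18.07+7.172j, V2=42.80+0.000j
aux → i_V1=-30.92-37.63j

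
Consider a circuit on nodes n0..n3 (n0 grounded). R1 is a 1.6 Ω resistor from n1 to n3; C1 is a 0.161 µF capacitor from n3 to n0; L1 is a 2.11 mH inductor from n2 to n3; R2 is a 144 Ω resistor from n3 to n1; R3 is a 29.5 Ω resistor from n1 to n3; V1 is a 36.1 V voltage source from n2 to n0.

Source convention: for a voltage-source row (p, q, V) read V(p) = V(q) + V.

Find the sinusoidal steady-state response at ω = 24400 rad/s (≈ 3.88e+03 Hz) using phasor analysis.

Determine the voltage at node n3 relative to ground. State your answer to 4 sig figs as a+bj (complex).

Element admittances at ω=24400 rad/s:
  Y(R1) = 0.6250+0.000j S between n1,n3
  Y(C1) = 0.000+0.003928j S between n3,n0
  Y(L1) = 0.000-0.01942j S between n2,n3
  Y(R2) = 0.006944+0.000j S between n3,n1
  Y(R3) = 0.03390+0.000j S between n1,n3
  V1: constraint V(n2)−V(n0) = 36.1
Assemble and solve the 4×4 MNA system:
  V(n1)=45.25+0.000j  V(n2)=36.10+0.000j  V(n3)=45.25+0.000j
  i(V1)=0.000-0.1778j

45.25+0.000j V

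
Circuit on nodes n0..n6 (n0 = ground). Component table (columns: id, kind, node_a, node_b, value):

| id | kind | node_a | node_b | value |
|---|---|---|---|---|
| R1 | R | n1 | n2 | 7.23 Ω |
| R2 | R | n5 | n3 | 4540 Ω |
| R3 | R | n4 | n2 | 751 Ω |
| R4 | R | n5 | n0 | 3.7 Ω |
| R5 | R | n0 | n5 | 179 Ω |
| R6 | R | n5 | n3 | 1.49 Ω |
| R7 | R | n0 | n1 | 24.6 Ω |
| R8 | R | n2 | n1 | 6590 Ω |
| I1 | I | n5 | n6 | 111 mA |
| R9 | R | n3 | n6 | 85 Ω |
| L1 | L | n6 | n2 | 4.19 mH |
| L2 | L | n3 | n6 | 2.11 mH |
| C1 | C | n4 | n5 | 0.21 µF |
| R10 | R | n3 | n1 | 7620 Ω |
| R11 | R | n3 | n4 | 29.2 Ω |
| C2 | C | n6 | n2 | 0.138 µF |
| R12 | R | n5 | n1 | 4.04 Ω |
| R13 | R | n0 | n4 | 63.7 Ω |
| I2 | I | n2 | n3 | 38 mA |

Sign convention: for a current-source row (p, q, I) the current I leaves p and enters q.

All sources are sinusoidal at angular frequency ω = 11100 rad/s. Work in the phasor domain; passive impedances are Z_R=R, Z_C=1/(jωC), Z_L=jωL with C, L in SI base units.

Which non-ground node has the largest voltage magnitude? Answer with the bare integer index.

6

Apply KCL at each of the 6 non-ground nodes and solve the resulting linear system.
Node n1: branches {R1, R7, R8, R10, R12} → V_1 = -0.01064-0.02705j
Node n2: branches {R1, R3, R8, L1, C2, I2} → V_2 = -0.02487-0.09017j
Node n3: branches {R2, R6, R9, L2, R10, R11, I2} → V_3 = 0.1612+0.01633j
Node n4: branches {R3, C1, R11, R13} → V_4 = 0.1070+0.003493j
Node n5: branches {R2, R4, R5, R6, I1, C1, R12} → V_5 = -0.004522+0.003788j
Node n6: branches {I1, R9, L1, L2, C2} → V_6 = 0.4190+1.705j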